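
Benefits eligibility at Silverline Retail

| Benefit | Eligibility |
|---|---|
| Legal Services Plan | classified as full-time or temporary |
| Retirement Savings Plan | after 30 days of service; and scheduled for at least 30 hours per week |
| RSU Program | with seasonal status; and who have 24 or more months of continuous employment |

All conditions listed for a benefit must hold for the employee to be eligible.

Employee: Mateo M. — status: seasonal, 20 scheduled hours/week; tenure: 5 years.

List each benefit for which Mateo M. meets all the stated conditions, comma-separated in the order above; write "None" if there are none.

Legal Services Plan — status seasonal ✗ (requires full-time or temporary) → not eligible.
Retirement Savings Plan — service 5 years ≥ 30 days ✓; 20 hrs/wk < 30 ✗ → not eligible.
RSU Program — status seasonal ✓; service 5 years ≥ 24 months (≈720 days) ✓ → eligible.

RSU Program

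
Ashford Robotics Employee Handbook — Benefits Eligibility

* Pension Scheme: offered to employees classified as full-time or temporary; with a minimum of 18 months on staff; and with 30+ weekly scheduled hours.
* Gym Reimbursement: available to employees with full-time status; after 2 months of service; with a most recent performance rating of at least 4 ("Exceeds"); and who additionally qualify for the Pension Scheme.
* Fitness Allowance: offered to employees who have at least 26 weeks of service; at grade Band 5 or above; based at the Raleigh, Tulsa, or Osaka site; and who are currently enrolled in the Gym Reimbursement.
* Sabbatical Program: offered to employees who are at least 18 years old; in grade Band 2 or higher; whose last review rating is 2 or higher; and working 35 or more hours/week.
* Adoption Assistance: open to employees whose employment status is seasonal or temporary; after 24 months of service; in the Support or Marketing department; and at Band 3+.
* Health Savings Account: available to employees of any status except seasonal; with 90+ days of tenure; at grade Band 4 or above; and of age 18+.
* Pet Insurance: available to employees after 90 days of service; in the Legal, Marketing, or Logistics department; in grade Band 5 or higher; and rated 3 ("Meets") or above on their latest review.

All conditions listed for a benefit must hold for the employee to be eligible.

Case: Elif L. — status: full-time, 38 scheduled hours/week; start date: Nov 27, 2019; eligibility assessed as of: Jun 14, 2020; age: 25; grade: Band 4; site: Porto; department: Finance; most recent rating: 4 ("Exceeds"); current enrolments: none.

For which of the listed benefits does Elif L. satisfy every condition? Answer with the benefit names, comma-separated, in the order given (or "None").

Service from Nov 27, 2019 to Jun 14, 2020: 200 days.
Pension Scheme — status full-time ✓; service 200 days < 18 months (≈540 days) ✗ → not eligible.
Gym Reimbursement — status full-time ✓; service 200 days ≥ 2 months (≈60 days) ✓; rating 4 ≥ 4 ✓; not eligible for Pension Scheme ✗ → not eligible.
Fitness Allowance — service 200 days ≥ 26 weeks (≈182 days) ✓; grade Band 4 < Band 5 ✗ → not eligible.
Sabbatical Program — age 25 ≥ 18 ✓; grade Band 4 ≥ Band 2 ✓; rating 4 ≥ 2 ✓; 38 hrs/wk ≥ 35 ✓ → eligible.
Adoption Assistance — status full-time ✗ (requires seasonal or temporary) → not eligible.
Health Savings Account — status full-time ✓ (not excluded); service 200 days ≥ 90 days ✓; grade Band 4 ≥ Band 4 ✓; age 25 ≥ 18 ✓ → eligible.
Pet Insurance — service 200 days ≥ 90 days ✓; dept Finance ✗ → not eligible.

Sabbatical Program, Health Savings Account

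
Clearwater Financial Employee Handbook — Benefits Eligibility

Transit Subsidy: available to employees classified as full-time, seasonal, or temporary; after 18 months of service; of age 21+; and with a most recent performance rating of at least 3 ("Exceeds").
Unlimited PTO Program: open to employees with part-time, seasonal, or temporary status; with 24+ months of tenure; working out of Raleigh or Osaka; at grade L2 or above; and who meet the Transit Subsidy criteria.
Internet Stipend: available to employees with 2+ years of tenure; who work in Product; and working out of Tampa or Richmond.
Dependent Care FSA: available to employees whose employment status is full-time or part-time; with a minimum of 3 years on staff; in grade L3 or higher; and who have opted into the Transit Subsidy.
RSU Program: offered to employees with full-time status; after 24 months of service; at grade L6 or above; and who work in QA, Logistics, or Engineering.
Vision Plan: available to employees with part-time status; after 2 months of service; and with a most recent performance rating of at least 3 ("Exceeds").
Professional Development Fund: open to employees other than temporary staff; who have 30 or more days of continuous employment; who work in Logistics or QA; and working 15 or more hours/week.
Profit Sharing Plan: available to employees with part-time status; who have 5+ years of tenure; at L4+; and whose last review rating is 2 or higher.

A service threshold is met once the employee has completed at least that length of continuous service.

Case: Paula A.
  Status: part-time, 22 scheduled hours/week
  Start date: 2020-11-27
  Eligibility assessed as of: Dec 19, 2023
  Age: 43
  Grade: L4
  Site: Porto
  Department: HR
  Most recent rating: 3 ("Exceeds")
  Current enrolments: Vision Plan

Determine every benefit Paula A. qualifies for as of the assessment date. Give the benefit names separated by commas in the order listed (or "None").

Vision Plan

Service from 2020-11-27 to Dec 19, 2023: 1117 days.
Transit Subsidy — status part-time ✗ (requires full-time, seasonal, or temporary) → not eligible.
Unlimited PTO Program — status part-time ✓; service 1117 days ≥ 24 months (≈720 days) ✓; site Porto ✗ (not Raleigh or Osaka) → not eligible.
Internet Stipend — service 1117 days ≥ 2 years (≈730 days) ✓; dept HR ✗ → not eligible.
Dependent Care FSA — status part-time ✓; service 1117 days ≥ 3 years (≈1095 days) ✓; grade L4 ≥ L3 ✓; not enrolled in Transit Subsidy ✗ → not eligible.
RSU Program — status part-time ✗ (requires full-time) → not eligible.
Vision Plan — status part-time ✓; service 1117 days ≥ 2 months (≈60 days) ✓; rating 3 ≥ 3 ✓ → eligible.
Professional Development Fund — status part-time ✓ (not excluded); service 1117 days ≥ 30 days ✓; dept HR ✗ → not eligible.
Profit Sharing Plan — status part-time ✓; service 1117 days < 5 years (≈1825 days) ✗ → not eligible.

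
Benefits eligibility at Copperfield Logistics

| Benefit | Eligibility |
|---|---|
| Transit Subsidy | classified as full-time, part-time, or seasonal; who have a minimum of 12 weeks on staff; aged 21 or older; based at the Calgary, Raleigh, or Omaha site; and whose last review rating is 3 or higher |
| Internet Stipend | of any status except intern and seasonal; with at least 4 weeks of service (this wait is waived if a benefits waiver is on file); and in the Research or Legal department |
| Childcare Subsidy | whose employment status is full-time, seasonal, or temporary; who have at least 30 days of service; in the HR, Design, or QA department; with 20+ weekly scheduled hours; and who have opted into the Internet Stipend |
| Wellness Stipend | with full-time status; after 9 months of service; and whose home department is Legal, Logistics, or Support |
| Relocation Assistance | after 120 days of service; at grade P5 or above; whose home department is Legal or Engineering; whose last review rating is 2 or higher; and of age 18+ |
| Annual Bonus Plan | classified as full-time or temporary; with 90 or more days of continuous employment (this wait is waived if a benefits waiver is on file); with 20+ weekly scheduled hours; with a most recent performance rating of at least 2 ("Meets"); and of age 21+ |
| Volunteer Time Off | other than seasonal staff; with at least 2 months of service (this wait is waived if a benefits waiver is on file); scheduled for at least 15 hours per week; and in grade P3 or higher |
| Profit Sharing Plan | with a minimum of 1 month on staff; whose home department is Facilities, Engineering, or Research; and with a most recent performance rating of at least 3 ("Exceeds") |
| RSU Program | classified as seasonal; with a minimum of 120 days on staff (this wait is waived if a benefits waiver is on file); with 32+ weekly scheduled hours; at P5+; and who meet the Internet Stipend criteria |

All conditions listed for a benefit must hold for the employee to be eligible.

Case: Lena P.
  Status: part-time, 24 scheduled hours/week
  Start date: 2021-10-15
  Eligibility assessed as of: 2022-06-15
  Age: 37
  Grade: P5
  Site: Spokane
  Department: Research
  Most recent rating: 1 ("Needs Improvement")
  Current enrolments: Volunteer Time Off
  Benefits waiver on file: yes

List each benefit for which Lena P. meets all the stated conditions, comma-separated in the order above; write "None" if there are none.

Service from 2021-10-15 to 2022-06-15: 243 days.
Transit Subsidy — status part-time ✓; service 243 days ≥ 12 weeks (≈84 days) ✓; age 37 ≥ 21 ✓; site Spokane ✗ (not Calgary, Raleigh, or Omaha) → not eligible.
Internet Stipend — status part-time ✓ (not excluded); benefits waiver on file ✓; dept Research ✓ → eligible.
Childcare Subsidy — status part-time ✗ (requires full-time, seasonal, or temporary) → not eligible.
Wellness Stipend — status part-time ✗ (requires full-time) → not eligible.
Relocation Assistance — service 243 days ≥ 120 days ✓; grade P5 ≥ P5 ✓; dept Research ✗ → not eligible.
Annual Bonus Plan — status part-time ✗ (requires full-time or temporary) → not eligible.
Volunteer Time Off — status part-time ✓ (not excluded); benefits waiver on file ✓; 24 hrs/wk ≥ 15 ✓; grade P5 ≥ P3 ✓ → eligible.
Profit Sharing Plan — service 243 days ≥ 1 month (≈30 days) ✓; dept Research ✓; rating 1 < 3 ✗ → not eligible.
RSU Program — status part-time ✗ (requires seasonal) → not eligible.

Internet Stipend, Volunteer Time Off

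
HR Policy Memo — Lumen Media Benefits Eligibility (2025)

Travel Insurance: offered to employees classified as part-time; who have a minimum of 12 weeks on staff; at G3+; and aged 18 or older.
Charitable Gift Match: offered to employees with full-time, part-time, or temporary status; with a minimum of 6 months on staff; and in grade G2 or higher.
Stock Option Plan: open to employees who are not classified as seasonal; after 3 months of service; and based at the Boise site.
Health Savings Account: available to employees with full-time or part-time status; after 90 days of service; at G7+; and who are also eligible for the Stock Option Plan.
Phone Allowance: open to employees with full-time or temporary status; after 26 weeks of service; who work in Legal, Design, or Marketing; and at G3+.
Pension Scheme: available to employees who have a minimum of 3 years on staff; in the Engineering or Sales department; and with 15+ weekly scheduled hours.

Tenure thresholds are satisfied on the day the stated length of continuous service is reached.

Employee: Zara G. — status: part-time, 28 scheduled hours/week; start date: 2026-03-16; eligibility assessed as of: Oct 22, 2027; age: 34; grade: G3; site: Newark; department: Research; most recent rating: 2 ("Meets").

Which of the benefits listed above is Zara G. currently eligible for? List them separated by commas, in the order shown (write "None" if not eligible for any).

Travel Insurance, Charitable Gift Match

Service from 2026-03-16 to Oct 22, 2027: 585 days.
Travel Insurance — status part-time ✓; service 585 days ≥ 12 weeks (≈84 days) ✓; grade G3 ≥ G3 ✓; age 34 ≥ 18 ✓ → eligible.
Charitable Gift Match — status part-time ✓; service 585 days ≥ 6 months (≈180 days) ✓; grade G3 ≥ G2 ✓ → eligible.
Stock Option Plan — status part-time ✓ (not excluded); service 585 days ≥ 3 months (≈90 days) ✓; site Newark ✗ (not Boise) → not eligible.
Health Savings Account — status part-time ✓; service 585 days ≥ 90 days ✓; grade G3 < G7 ✗ → not eligible.
Phone Allowance — status part-time ✗ (requires full-time or temporary) → not eligible.
Pension Scheme — service 585 days < 3 years (≈1095 days) ✗ → not eligible.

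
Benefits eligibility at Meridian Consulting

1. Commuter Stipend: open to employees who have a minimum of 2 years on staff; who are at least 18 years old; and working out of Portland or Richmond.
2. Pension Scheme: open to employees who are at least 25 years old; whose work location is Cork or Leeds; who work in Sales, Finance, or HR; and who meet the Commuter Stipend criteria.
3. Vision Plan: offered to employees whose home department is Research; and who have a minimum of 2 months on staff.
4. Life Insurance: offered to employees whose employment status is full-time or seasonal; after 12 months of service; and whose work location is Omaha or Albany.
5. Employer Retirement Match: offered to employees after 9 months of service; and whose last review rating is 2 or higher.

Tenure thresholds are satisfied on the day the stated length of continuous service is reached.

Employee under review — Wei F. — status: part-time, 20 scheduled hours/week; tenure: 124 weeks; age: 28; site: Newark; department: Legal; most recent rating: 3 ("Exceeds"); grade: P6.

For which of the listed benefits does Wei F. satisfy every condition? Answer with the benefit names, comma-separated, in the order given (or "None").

Commuter Stipend — service 124 weeks ≥ 2 years (≈730 days) ✓; age 28 ≥ 18 ✓; site Newark ✗ (not Portland or Richmond) → not eligible.
Pension Scheme — age 28 ≥ 25 ✓; site Newark ✗ (not Cork or Leeds) → not eligible.
Vision Plan — dept Legal ✗ → not eligible.
Life Insurance — status part-time ✗ (requires full-time or seasonal) → not eligible.
Employer Retirement Match — service 124 weeks ≥ 9 months (≈270 days) ✓; rating 3 ≥ 2 ✓ → eligible.

Employer Retirement Match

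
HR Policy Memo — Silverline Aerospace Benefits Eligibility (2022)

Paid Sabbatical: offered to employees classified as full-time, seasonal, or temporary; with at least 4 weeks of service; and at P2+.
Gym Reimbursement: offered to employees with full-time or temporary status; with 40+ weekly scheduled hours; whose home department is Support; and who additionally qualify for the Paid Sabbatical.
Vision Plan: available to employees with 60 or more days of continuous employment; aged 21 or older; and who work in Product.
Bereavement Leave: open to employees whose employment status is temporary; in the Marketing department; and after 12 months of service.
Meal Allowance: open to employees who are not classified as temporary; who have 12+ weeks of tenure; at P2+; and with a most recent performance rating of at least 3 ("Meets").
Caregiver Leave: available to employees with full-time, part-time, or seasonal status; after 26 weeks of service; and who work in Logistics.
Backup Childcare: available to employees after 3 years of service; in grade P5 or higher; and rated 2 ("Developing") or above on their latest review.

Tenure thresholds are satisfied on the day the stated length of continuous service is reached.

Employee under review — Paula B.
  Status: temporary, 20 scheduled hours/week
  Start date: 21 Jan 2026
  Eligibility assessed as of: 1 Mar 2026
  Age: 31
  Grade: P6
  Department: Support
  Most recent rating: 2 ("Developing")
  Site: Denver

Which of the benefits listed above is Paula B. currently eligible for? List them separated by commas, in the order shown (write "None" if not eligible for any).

Service from 21 Jan 2026 to 1 Mar 2026: 39 days.
Paid Sabbatical — status temporary ✓; service 39 days ≥ 4 weeks (≈28 days) ✓; grade P6 ≥ P2 ✓ → eligible.
Gym Reimbursement — status temporary ✓; 20 hrs/wk < 40 ✗ → not eligible.
Vision Plan — service 39 days < 60 days ✗ → not eligible.
Bereavement Leave — status temporary ✓; dept Support ✗ → not eligible.
Meal Allowance — status temporary ✗ (excluded) → not eligible.
Caregiver Leave — status temporary ✗ (requires full-time, part-time, or seasonal) → not eligible.
Backup Childcare — service 39 days < 3 years (≈1095 days) ✗ → not eligible.

Paid Sabbatical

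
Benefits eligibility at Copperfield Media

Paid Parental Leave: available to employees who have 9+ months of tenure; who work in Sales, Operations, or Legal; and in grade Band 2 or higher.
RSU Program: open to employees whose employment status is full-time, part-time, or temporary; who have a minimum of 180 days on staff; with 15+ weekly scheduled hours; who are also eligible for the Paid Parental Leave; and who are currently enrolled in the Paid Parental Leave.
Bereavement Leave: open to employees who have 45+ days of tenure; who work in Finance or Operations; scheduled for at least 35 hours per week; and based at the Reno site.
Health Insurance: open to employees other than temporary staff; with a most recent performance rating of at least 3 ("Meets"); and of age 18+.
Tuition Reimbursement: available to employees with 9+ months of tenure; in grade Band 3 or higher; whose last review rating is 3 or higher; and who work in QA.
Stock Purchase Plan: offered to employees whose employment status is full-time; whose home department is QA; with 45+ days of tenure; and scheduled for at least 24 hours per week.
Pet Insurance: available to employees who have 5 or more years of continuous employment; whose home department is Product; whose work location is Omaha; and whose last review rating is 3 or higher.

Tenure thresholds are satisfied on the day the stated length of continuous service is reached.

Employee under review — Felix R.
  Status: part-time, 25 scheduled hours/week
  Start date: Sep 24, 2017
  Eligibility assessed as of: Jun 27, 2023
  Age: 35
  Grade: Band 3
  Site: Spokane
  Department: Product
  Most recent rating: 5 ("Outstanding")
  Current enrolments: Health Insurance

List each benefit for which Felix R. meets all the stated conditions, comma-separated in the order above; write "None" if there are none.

Health Insurance

Service from Sep 24, 2017 to Jun 27, 2023: 2102 days.
Paid Parental Leave — service 2102 days ≥ 9 months (≈270 days) ✓; dept Product ✗ → not eligible.
RSU Program — status part-time ✓; service 2102 days ≥ 180 days ✓; 25 hrs/wk ≥ 15 ✓; not eligible for Paid Parental Leave ✗ → not eligible.
Bereavement Leave — service 2102 days ≥ 45 days ✓; dept Product ✗ → not eligible.
Health Insurance — status part-time ✓ (not excluded); rating 5 ≥ 3 ✓; age 35 ≥ 18 ✓ → eligible.
Tuition Reimbursement — service 2102 days ≥ 9 months (≈270 days) ✓; grade Band 3 ≥ Band 3 ✓; rating 5 ≥ 3 ✓; dept Product ✗ → not eligible.
Stock Purchase Plan — status part-time ✗ (requires full-time) → not eligible.
Pet Insurance — service 2102 days ≥ 5 years (≈1825 days) ✓; dept Product ✓; site Spokane ✗ (not Omaha) → not eligible.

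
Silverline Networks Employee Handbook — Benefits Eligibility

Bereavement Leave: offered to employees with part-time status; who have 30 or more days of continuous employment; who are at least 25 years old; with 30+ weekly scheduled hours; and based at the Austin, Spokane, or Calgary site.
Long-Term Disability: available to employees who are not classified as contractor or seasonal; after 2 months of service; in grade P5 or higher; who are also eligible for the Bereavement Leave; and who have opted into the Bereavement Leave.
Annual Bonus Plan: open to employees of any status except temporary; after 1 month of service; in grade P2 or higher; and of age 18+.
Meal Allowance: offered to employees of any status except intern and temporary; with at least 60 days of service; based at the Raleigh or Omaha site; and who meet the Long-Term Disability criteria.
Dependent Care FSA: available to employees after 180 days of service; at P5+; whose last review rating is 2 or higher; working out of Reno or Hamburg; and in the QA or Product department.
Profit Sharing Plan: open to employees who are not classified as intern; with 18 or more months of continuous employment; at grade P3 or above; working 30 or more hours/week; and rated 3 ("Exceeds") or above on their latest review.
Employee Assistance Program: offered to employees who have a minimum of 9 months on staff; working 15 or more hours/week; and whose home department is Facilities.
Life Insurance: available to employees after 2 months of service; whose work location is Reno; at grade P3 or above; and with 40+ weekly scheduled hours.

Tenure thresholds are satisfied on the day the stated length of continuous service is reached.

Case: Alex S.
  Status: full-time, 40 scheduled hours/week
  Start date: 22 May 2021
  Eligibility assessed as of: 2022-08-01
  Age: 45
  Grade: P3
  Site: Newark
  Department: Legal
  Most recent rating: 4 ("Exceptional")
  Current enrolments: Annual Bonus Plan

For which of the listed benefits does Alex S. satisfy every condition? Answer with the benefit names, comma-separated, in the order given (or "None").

Annual Bonus Plan

Service from 22 May 2021 to 2022-08-01: 436 days.
Bereavement Leave — status full-time ✗ (requires part-time) → not eligible.
Long-Term Disability — status full-time ✓ (not excluded); service 436 days ≥ 2 months (≈60 days) ✓; grade P3 < P5 ✗ → not eligible.
Annual Bonus Plan — status full-time ✓ (not excluded); service 436 days ≥ 1 month (≈30 days) ✓; grade P3 ≥ P2 ✓; age 45 ≥ 18 ✓ → eligible.
Meal Allowance — status full-time ✓ (not excluded); service 436 days ≥ 60 days ✓; site Newark ✗ (not Raleigh or Omaha) → not eligible.
Dependent Care FSA — service 436 days ≥ 180 days ✓; grade P3 < P5 ✗ → not eligible.
Profit Sharing Plan — status full-time ✓ (not excluded); service 436 days < 18 months (≈540 days) ✗ → not eligible.
Employee Assistance Program — service 436 days ≥ 9 months (≈270 days) ✓; 40 hrs/wk ≥ 15 ✓; dept Legal ✗ → not eligible.
Life Insurance — service 436 days ≥ 2 months (≈60 days) ✓; site Newark ✗ (not Reno) → not eligible.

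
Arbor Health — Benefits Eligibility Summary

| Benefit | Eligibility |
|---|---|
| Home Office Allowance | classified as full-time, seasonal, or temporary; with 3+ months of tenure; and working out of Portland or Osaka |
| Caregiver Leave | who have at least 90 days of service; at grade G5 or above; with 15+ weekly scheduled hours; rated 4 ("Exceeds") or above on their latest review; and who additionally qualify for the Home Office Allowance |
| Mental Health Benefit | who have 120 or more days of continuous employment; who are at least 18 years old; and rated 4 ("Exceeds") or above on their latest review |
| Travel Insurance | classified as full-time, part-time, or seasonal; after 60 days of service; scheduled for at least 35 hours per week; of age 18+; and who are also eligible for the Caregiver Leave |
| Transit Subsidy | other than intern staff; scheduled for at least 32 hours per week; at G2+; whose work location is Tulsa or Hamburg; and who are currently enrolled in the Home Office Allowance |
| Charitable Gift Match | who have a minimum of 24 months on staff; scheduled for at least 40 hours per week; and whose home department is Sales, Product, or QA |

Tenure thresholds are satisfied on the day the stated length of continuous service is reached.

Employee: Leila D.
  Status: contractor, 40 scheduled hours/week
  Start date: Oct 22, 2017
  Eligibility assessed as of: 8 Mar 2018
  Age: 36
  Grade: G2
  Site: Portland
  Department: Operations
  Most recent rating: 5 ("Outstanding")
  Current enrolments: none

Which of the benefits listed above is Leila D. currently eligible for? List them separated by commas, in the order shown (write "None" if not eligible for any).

Service from Oct 22, 2017 to 8 Mar 2018: 137 days.
Home Office Allowance — status contractor ✗ (requires full-time, seasonal, or temporary) → not eligible.
Caregiver Leave — service 137 days ≥ 90 days ✓; grade G2 < G5 ✗ → not eligible.
Mental Health Benefit — service 137 days ≥ 120 days ✓; age 36 ≥ 18 ✓; rating 5 ≥ 4 ✓ → eligible.
Travel Insurance — status contractor ✗ (requires full-time, part-time, or seasonal) → not eligible.
Transit Subsidy — status contractor ✓ (not excluded); 40 hrs/wk ≥ 32 ✓; grade G2 ≥ G2 ✓; site Portland ✗ (not Tulsa or Hamburg) → not eligible.
Charitable Gift Match — service 137 days < 24 months (≈720 days) ✗ → not eligible.

Mental Health Benefit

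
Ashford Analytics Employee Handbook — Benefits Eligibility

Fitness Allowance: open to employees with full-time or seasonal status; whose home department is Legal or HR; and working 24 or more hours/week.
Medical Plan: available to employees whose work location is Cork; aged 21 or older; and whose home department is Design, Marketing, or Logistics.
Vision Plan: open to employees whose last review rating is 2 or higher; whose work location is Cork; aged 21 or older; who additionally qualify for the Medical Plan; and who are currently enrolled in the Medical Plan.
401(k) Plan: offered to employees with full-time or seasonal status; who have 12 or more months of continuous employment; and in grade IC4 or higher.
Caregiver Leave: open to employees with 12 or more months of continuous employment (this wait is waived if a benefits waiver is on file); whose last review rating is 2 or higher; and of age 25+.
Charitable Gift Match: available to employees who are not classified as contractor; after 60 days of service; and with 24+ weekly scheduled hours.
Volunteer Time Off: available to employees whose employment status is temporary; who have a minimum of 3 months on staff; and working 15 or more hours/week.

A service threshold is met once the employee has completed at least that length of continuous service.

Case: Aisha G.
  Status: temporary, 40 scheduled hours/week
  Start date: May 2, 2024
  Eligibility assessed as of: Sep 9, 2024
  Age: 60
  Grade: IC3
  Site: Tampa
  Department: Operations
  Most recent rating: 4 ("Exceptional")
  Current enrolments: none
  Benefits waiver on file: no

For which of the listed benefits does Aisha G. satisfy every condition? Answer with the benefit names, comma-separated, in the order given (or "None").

Charitable Gift Match, Volunteer Time Off

Service from May 2, 2024 to Sep 9, 2024: 130 days.
Fitness Allowance — status temporary ✗ (requires full-time or seasonal) → not eligible.
Medical Plan — site Tampa ✗ (not Cork) → not eligible.
Vision Plan — rating 4 ≥ 2 ✓; site Tampa ✗ (not Cork) → not eligible.
401(k) Plan — status temporary ✗ (requires full-time or seasonal) → not eligible.
Caregiver Leave — no waiver, service 130 days < 12 months (≈360 days) ✗ → not eligible.
Charitable Gift Match — status temporary ✓ (not excluded); service 130 days ≥ 60 days ✓; 40 hrs/wk ≥ 24 ✓ → eligible.
Volunteer Time Off — status temporary ✓; service 130 days ≥ 3 months (≈90 days) ✓; 40 hrs/wk ≥ 15 ✓ → eligible.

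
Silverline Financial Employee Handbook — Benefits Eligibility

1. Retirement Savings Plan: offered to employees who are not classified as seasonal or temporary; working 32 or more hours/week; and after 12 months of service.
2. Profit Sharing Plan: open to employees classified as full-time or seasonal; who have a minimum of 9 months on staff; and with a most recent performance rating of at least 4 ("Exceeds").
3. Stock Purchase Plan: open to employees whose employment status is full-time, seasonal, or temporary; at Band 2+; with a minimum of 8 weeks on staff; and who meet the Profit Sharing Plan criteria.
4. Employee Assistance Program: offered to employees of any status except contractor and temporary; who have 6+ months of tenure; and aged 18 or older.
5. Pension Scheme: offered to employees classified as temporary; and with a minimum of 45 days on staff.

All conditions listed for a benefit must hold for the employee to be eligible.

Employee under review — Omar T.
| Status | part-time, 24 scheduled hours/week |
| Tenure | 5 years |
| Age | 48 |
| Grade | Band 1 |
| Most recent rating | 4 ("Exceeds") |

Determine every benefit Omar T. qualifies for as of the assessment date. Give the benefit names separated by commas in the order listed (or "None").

Retirement Savings Plan — status part-time ✓ (not excluded); 24 hrs/wk < 32 ✗ → not eligible.
Profit Sharing Plan — status part-time ✗ (requires full-time or seasonal) → not eligible.
Stock Purchase Plan — status part-time ✗ (requires full-time, seasonal, or temporary) → not eligible.
Employee Assistance Program — status part-time ✓ (not excluded); service 5 years ≥ 6 months (≈180 days) ✓; age 48 ≥ 18 ✓ → eligible.
Pension Scheme — status part-time ✗ (requires temporary) → not eligible.

Employee Assistance Program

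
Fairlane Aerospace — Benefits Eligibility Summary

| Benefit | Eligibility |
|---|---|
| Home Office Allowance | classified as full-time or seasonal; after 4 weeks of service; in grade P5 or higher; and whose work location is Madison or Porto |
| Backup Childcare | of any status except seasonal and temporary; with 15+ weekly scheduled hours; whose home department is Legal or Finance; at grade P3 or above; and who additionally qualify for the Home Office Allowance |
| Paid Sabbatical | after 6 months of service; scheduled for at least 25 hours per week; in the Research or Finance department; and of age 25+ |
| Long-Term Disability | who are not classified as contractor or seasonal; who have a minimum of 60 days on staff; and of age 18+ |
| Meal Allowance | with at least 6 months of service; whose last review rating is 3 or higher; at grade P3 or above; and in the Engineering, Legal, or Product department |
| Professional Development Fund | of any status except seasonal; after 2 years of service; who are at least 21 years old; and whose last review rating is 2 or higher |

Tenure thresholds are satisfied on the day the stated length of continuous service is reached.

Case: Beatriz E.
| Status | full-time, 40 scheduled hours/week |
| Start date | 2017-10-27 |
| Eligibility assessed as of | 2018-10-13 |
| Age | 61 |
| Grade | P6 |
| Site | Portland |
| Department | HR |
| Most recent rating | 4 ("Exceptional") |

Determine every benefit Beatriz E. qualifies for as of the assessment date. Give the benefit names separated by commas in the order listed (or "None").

Service from 2017-10-27 to 2018-10-13: 351 days.
Home Office Allowance — status full-time ✓; service 351 days ≥ 4 weeks (≈28 days) ✓; grade P6 ≥ P5 ✓; site Portland ✗ (not Madison or Porto) → not eligible.
Backup Childcare — status full-time ✓ (not excluded); 40 hrs/wk ≥ 15 ✓; dept HR ✗ → not eligible.
Paid Sabbatical — service 351 days ≥ 6 months (≈180 days) ✓; 40 hrs/wk ≥ 25 ✓; dept HR ✗ → not eligible.
Long-Term Disability — status full-time ✓ (not excluded); service 351 days ≥ 60 days ✓; age 61 ≥ 18 ✓ → eligible.
Meal Allowance — service 351 days ≥ 6 months (≈180 days) ✓; rating 4 ≥ 3 ✓; grade P6 ≥ P3 ✓; dept HR ✗ → not eligible.
Professional Development Fund — status full-time ✓ (not excluded); service 351 days < 2 years (≈730 days) ✗ → not eligible.

Long-Term Disability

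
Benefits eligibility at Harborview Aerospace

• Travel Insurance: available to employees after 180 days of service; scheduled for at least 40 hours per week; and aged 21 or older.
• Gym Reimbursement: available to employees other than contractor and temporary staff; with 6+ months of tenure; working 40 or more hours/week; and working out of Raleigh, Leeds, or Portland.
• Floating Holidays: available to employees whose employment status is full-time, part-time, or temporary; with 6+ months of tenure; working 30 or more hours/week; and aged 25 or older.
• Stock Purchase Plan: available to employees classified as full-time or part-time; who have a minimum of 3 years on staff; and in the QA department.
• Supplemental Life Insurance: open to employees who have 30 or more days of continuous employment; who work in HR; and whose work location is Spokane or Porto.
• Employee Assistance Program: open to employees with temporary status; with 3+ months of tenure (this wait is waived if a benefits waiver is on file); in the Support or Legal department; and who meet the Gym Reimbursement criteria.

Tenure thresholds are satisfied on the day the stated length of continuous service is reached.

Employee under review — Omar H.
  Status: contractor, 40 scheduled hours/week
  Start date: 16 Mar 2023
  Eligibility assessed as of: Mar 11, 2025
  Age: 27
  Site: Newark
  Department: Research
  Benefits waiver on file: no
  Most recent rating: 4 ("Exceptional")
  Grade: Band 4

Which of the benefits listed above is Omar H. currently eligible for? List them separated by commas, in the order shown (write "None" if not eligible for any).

Service from 16 Mar 2023 to Mar 11, 2025: 726 days.
Travel Insurance — service 726 days ≥ 180 days ✓; 40 hrs/wk ≥ 40 ✓; age 27 ≥ 21 ✓ → eligible.
Gym Reimbursement — status contractor ✗ (excluded) → not eligible.
Floating Holidays — status contractor ✗ (requires full-time, part-time, or temporary) → not eligible.
Stock Purchase Plan — status contractor ✗ (requires full-time or part-time) → not eligible.
Supplemental Life Insurance — service 726 days ≥ 30 days ✓; dept Research ✗ → not eligible.
Employee Assistance Program — status contractor ✗ (requires temporary) → not eligible.

Travel Insurance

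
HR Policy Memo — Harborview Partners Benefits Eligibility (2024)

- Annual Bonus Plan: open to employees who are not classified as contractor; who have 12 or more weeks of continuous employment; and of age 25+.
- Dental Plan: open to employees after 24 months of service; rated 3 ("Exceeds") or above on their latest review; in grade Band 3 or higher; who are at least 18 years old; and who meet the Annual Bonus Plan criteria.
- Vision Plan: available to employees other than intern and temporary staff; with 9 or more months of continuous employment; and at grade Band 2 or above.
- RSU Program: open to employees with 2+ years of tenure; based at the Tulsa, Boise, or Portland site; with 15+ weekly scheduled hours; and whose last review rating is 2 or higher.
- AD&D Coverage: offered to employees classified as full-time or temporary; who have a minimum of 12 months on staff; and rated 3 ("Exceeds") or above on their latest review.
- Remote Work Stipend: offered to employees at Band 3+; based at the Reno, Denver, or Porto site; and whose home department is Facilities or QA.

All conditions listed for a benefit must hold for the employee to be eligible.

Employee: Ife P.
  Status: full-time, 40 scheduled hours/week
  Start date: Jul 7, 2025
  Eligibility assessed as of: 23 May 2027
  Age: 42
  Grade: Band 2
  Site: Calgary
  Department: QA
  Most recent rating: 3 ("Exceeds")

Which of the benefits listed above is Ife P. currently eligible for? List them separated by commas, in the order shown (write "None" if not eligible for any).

Annual Bonus Plan, Vision Plan, AD&D Coverage

Service from Jul 7, 2025 to 23 May 2027: 685 days.
Annual Bonus Plan — status full-time ✓ (not excluded); service 685 days ≥ 12 weeks (≈84 days) ✓; age 42 ≥ 25 ✓ → eligible.
Dental Plan — service 685 days < 24 months (≈720 days) ✗ → not eligible.
Vision Plan — status full-time ✓ (not excluded); service 685 days ≥ 9 months (≈270 days) ✓; grade Band 2 ≥ Band 2 ✓ → eligible.
RSU Program — service 685 days < 2 years (≈730 days) ✗ → not eligible.
AD&D Coverage — status full-time ✓; service 685 days ≥ 12 months (≈360 days) ✓; rating 3 ≥ 3 ✓ → eligible.
Remote Work Stipend — grade Band 2 < Band 3 ✗ → not eligible.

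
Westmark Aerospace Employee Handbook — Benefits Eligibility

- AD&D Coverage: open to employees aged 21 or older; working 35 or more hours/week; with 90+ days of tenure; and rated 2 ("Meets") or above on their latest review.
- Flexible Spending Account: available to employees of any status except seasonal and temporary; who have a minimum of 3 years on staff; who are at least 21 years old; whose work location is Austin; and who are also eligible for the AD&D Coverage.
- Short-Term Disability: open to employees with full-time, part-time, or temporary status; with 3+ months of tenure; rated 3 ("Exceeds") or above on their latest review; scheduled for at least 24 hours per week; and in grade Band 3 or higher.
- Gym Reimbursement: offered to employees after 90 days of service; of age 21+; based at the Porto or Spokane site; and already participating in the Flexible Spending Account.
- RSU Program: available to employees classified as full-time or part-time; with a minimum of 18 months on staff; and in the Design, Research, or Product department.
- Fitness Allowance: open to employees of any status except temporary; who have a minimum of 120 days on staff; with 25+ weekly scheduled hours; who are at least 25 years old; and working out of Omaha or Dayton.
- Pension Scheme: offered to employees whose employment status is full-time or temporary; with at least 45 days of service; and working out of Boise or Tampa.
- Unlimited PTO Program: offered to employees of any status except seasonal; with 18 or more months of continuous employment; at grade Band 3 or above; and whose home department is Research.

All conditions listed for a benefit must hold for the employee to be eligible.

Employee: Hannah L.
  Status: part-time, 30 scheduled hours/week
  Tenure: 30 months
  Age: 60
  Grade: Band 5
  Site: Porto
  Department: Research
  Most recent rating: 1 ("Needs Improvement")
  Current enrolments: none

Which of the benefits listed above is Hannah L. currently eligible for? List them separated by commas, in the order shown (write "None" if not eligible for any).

RSU Program, Unlimited PTO Program

AD&D Coverage — age 60 ≥ 21 ✓; 30 hrs/wk < 35 ✗ → not eligible.
Flexible Spending Account — status part-time ✓ (not excluded); service 30 months < 3 years (≈1095 days) ✗ → not eligible.
Short-Term Disability — status part-time ✓; service 30 months ≥ 3 months ✓; rating 1 < 3 ✗ → not eligible.
Gym Reimbursement — service 30 months ≥ 90 days ✓; age 60 ≥ 21 ✓; site Porto ✓; not enrolled in Flexible Spending Account ✗ → not eligible.
RSU Program — status part-time ✓; service 30 months ≥ 18 months ✓; dept Research ✓ → eligible.
Fitness Allowance — status part-time ✓ (not excluded); service 30 months ≥ 120 days ✓; 30 hrs/wk ≥ 25 ✓; age 60 ≥ 25 ✓; site Porto ✗ (not Omaha or Dayton) → not eligible.
Pension Scheme — status part-time ✗ (requires full-time or temporary) → not eligible.
Unlimited PTO Program — status part-time ✓ (not excluded); service 30 months ≥ 18 months ✓; grade Band 5 ≥ Band 3 ✓; dept Research ✓ → eligible.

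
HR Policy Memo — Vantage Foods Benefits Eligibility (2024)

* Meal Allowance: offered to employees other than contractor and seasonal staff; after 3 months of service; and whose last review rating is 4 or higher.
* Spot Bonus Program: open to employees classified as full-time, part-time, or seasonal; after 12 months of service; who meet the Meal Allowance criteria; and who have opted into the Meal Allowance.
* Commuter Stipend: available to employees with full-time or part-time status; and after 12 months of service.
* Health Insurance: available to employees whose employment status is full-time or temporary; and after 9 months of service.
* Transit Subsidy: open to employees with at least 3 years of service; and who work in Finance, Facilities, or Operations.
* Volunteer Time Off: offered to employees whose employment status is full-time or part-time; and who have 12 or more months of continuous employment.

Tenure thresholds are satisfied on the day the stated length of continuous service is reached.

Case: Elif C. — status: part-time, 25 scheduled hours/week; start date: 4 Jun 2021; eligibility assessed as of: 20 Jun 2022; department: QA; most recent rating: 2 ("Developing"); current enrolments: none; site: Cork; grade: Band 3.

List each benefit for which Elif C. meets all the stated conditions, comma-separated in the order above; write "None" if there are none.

Commuter Stipend, Volunteer Time Off

Service from 4 Jun 2021 to 20 Jun 2022: 381 days.
Meal Allowance — status part-time ✓ (not excluded); service 381 days ≥ 3 months (≈90 days) ✓; rating 2 < 4 ✗ → not eligible.
Spot Bonus Program — status part-time ✓; service 381 days ≥ 12 months (≈360 days) ✓; not eligible for Meal Allowance ✗ → not eligible.
Commuter Stipend — status part-time ✓; service 381 days ≥ 12 months (≈360 days) ✓ → eligible.
Health Insurance — status part-time ✗ (requires full-time or temporary) → not eligible.
Transit Subsidy — service 381 days < 3 years (≈1095 days) ✗ → not eligible.
Volunteer Time Off — status part-time ✓; service 381 days ≥ 12 months (≈360 days) ✓ → eligible.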